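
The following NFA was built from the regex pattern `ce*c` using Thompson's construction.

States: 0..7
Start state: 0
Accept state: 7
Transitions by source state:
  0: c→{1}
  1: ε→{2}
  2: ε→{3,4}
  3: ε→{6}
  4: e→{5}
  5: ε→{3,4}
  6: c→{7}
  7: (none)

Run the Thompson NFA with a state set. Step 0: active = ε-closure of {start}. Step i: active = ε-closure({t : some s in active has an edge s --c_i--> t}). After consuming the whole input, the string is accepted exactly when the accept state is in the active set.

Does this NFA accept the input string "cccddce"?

Answer: REJECT

Derivation:
S₀ = ε-closure({0}) = {0}
'c' @ 1: {1,2,3,4,6}
'c' @ 2: {7}  [accepting]
'c' @ 3: {}  — state set empty
rest 'ddce' ignored (set empty)
after full input: {}  (accept=7 not in)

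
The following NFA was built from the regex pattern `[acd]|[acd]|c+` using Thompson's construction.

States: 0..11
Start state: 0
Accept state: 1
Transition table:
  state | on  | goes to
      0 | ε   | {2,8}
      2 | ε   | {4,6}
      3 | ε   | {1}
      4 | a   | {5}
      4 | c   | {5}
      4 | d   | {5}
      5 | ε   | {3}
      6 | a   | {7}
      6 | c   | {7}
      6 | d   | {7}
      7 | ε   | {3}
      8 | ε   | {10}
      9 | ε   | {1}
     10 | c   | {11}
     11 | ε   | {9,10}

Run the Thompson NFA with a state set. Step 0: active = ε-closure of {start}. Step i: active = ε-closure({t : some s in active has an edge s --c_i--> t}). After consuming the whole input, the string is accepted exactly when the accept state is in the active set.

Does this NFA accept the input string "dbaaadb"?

Answer: REJECT

Derivation:
start: ε-closure({0}) = {0,2,4,6,8,10}
'd' @ 1: {1,3,5,7}  ✓accept
'b' @ 2: {}  — no active states
rest 'aaadb' ignored (set empty)
after full input: {}  (accept=1 not in)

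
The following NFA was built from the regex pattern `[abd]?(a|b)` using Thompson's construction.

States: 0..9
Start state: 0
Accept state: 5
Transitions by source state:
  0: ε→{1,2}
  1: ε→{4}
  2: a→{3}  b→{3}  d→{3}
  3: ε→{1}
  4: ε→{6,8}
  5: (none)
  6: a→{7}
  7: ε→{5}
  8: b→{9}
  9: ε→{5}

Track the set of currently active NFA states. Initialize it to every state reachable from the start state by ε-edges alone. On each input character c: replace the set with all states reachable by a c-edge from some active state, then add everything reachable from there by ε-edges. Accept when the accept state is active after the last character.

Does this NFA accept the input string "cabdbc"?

Answer: REJECT

Derivation:
initial (ε-close {0}): {0,1,2,4,6,8}
'c' @ 1: {}  — dead — no transitions
rest 'abdbc' ignored (set empty)
end set {} — state 5 not in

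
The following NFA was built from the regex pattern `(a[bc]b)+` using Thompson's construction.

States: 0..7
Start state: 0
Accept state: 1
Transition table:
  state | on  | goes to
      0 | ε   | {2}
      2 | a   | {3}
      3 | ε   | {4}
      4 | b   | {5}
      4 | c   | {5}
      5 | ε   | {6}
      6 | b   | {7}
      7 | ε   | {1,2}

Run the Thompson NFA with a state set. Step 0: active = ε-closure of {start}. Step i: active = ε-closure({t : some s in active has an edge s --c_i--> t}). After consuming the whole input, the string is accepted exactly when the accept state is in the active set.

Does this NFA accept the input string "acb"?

Answer: ACCEPT

Trace:
start: ε-closure({0}) = {0,2}
'a' @ 1: {3,4}
'c' @ 2: {5,6}
'b' @ 3: {1,2,7}  (accept∈set)
after full input: {1,2,7}  (accept=1 in)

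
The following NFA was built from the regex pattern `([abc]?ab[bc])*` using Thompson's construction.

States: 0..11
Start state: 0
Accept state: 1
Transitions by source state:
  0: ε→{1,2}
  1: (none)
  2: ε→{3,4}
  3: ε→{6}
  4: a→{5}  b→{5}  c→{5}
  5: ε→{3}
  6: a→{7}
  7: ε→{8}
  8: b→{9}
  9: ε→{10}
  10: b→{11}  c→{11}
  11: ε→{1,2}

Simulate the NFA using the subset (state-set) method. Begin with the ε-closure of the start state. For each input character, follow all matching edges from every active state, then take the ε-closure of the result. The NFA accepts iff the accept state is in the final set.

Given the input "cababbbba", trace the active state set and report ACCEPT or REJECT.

Answer: REJECT

Derivation:
initial (ε-close {0}): {0,1,2,3,4,6}
'c' @ 1: {3,5,6}
'a' @ 2: {7,8}
'b' @ 3: {9,10}
'a' @ 4: {}  — state set empty
rest 'bbbba' ignored (set empty)
after full input: {}  (accept=1 not in)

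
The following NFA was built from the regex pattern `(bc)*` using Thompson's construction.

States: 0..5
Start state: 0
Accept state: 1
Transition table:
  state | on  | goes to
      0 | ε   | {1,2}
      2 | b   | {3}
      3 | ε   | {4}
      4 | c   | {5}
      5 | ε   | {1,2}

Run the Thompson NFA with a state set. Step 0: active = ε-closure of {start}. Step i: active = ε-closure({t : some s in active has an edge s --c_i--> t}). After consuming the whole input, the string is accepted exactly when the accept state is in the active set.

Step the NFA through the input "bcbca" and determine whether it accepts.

S₀ = ε-closure({0}) = {0,1,2}
'b' @ 1: {3,4}
'c' @ 2: {1,2,5}  ✓accept
'b' @ 3: {3,4}
'c' @ 4: {1,2,5}  ✓accept
'a' @ 5: {}  — no active states
after full input: {}  (accept=1 not in)

Answer: REJECT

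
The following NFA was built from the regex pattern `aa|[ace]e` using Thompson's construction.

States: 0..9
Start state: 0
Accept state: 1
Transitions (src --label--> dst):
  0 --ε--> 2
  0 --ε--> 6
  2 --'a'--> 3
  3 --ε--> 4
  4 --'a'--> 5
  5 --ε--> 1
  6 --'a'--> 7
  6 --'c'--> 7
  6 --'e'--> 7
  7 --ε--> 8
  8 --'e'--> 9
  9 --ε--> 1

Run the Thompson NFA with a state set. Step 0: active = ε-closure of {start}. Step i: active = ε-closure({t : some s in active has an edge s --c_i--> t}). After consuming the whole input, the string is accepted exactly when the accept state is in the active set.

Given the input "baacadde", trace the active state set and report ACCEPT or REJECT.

initial (ε-close {0}): {0,2,6}
'b' @ 1: {}  — state set empty
rest 'aacadde' ignored (set empty)
end set {} — state 1 not in

Answer: REJECT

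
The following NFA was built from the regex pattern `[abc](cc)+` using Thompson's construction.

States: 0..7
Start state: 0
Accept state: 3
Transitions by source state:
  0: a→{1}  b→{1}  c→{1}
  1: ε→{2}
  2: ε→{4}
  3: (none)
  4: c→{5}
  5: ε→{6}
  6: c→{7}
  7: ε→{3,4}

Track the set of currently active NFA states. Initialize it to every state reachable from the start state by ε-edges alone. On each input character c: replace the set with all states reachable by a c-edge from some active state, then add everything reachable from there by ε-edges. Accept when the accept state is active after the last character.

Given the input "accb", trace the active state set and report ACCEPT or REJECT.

Answer: REJECT

Derivation:
start: ε-closure({0}) = {0}
'a' @ 1: {1,2,4}
'c' @ 2: {5,6}
'c' @ 3: {3,4,7}  ✓accept
'b' @ 4: {}  — no active states
after full input: {}  (accept=3 not in)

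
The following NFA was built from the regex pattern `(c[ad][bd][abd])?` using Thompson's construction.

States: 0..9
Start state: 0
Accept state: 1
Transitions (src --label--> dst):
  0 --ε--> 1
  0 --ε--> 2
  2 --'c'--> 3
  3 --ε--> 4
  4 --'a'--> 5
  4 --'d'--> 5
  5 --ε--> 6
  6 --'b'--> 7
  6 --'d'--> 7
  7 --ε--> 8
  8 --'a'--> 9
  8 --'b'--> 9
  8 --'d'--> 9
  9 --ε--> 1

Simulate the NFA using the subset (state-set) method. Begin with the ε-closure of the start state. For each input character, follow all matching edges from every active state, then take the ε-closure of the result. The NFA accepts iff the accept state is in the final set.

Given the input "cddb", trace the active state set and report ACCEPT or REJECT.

S₀ = ε-closure({0}) = {0,1,2}
'c' @ 1: {3,4}
'd' @ 2: {5,6}
'd' @ 3: {7,8}
'b' @ 4: {1,9}  (accept∈set)
final: {1,9}; accept 1 in set

Answer: ACCEPT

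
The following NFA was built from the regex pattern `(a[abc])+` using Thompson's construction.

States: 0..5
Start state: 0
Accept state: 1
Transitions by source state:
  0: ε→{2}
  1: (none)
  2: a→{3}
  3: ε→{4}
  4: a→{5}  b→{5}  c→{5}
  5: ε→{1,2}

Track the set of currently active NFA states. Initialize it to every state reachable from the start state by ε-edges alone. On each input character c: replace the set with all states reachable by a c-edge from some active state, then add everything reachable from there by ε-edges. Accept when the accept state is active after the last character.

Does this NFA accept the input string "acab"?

Answer: ACCEPT

Derivation:
initial (ε-close {0}): {0,2}
'a' @ 1: {3,4}
'c' @ 2: {1,2,5}  (accept∈set)
'a' @ 3: {3,4}
'b' @ 4: {1,2,5}  (accept∈set)
end set {1,2,5} — state 1 in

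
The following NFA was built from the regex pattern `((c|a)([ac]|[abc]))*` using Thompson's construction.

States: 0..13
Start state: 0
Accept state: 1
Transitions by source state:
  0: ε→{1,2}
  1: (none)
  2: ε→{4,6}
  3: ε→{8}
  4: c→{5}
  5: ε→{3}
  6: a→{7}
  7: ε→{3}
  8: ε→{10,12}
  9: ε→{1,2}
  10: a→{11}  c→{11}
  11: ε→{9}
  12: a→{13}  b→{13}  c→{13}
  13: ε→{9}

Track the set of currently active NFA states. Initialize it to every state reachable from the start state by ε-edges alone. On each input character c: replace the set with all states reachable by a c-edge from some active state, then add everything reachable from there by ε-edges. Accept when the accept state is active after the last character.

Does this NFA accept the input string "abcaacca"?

Answer: ACCEPT

Steps:
initial (ε-close {0}): {0,1,2,4,6}
'a' @ 1: {3,7,8,10,12}
'b' @ 2: {1,2,4,6,9,13}  [accepting]
'c' @ 3: {3,5,8,10,12}
'a' @ 4: {1,2,4,6,9,11,13}  [accepting]
'a' @ 5: {3,7,8,10,12}
'c' @ 6: {1,2,4,6,9,11,13}  [accepting]
'c' @ 7: {3,5,8,10,12}
'a' @ 8: {1,2,4,6,9,11,13}  [accepting]
after full input: {1,2,4,6,9,11,13}  (accept=1 in)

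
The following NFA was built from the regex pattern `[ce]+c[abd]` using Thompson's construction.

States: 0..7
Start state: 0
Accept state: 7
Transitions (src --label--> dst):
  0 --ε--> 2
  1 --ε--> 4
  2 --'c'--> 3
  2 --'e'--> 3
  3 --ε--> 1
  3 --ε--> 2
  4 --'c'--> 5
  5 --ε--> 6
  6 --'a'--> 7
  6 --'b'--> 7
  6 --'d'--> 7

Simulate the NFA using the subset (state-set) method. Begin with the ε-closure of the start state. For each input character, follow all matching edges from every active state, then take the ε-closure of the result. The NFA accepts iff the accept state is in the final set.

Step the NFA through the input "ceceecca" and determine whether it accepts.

Answer: ACCEPT

Trace:
S₀ = ε-closure({0}) = {0,2}
'c' @ 1: {1,2,3,4}
'e' @ 2: {1,2,3,4}
'c' @ 3: {1,2,3,4,5,6}
'e' @ 4: {1,2,3,4}
'e' @ 5: {1,2,3,4}
'c' @ 6: {1,2,3,4,5,6}
'c' @ 7: {1,2,3,4,5,6}
'a' @ 8: {7}  [accepting]
after full input: {7}  (accept=7 in)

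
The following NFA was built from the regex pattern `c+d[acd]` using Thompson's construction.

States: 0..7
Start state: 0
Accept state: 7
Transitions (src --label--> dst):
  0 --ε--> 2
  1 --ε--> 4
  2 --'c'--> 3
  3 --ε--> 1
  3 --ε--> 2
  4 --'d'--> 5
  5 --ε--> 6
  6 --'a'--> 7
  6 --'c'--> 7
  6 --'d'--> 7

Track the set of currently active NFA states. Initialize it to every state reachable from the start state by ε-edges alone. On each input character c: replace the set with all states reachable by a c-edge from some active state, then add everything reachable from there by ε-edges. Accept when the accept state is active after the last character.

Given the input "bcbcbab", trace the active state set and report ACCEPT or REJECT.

initial (ε-close {0}): {0,2}
'b' @ 1: {}  — dead — no transitions
rest 'cbcbab' ignored (set empty)
end set {} — state 7 not in

Answer: REJECT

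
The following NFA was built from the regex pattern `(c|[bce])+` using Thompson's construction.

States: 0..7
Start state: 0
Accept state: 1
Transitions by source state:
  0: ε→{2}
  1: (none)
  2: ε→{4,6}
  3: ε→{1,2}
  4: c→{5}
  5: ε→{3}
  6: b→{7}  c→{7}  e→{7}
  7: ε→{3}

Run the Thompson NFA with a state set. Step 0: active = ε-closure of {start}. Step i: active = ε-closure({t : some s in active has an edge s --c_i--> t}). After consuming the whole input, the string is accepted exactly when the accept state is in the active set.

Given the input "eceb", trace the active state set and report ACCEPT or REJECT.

S₀ = ε-closure({0}) = {0,2,4,6}
'e' @ 1: {1,2,3,4,6,7}  (accept∈set)
'c' @ 2: {1,2,3,4,5,6,7}  (accept∈set)
'e' @ 3: {1,2,3,4,6,7}  (accept∈set)
'b' @ 4: {1,2,3,4,6,7}  (accept∈set)
end set {1,2,3,4,6,7} — state 1 in

Answer: ACCEPT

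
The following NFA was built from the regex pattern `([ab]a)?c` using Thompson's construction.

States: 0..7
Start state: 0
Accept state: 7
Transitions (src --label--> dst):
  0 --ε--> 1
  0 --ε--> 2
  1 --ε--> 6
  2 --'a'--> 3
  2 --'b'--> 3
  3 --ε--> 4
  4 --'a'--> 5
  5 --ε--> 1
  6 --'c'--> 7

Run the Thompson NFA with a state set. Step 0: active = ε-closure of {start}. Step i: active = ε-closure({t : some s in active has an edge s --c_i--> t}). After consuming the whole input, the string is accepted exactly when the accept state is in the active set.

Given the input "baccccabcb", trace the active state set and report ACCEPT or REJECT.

initial (ε-close {0}): {0,1,2,6}
'b' @ 1: {3,4}
'a' @ 2: {1,5,6}
'c' @ 3: {7}  [accepting]
'c' @ 4: {}  — dead — no transitions
rest 'ccabcb' ignored (set empty)
after full input: {}  (accept=7 not in)

Answer: REJECT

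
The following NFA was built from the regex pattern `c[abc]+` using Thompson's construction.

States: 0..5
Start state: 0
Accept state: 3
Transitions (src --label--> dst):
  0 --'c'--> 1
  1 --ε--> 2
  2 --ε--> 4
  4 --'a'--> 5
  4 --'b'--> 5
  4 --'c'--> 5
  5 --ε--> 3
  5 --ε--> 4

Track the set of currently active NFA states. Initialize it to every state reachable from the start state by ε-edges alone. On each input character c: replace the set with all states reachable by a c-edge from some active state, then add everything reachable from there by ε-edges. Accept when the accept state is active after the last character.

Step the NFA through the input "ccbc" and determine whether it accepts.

start: ε-closure({0}) = {0}
'c' @ 1: {1,2,4}
'c' @ 2: {3,4,5}  ✓accept
'b' @ 3: {3,4,5}  ✓accept
'c' @ 4: {3,4,5}  ✓accept
end set {3,4,5} — state 3 in

Answer: ACCEPT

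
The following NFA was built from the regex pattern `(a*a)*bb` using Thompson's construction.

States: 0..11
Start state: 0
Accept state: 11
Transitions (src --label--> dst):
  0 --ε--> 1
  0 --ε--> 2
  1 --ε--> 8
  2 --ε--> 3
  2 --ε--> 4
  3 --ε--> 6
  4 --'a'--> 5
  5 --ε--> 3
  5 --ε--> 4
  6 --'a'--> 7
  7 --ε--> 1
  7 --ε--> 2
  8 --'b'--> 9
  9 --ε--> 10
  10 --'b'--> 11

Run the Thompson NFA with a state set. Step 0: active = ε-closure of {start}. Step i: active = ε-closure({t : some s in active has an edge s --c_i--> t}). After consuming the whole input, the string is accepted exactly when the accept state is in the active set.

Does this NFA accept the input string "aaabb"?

Answer: ACCEPT

Steps:
start: ε-closure({0}) = {0,1,2,3,4,6,8}
'a' @ 1: {1,2,3,4,5,6,7,8}
'a' @ 2: {1,2,3,4,5,6,7,8}
'a' @ 3: {1,2,3,4,5,6,7,8}
'b' @ 4: {9,10}
'b' @ 5: {11}  ✓accept
end set {11} — state 11 in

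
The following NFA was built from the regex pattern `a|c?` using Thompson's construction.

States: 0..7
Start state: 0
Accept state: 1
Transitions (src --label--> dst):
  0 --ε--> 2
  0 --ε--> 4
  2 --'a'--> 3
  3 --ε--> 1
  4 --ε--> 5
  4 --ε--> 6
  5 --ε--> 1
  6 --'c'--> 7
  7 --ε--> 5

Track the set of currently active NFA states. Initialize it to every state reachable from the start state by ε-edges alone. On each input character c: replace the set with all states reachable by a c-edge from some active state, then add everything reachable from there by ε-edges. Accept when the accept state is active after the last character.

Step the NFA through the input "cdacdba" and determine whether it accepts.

Answer: REJECT

Derivation:
S₀ = ε-closure({0}) = {0,1,2,4,5,6}
'c' @ 1: {1,5,7}  [accepting]
'd' @ 2: {}  — no active states
rest 'acdba' ignored (set empty)
end set {} — state 1 not in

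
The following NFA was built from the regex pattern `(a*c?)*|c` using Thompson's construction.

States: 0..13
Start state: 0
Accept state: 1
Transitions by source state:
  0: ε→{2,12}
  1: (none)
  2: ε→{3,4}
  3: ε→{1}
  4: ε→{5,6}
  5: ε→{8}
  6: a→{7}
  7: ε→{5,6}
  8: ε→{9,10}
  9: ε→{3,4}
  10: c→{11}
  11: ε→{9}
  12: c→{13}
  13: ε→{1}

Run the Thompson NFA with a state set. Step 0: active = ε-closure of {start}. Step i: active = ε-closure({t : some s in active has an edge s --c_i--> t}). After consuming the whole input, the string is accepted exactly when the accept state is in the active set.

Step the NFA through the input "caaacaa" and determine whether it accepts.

start: ε-closure({0}) = {0,1,2,3,4,5,6,8,9,10,12}
'c' @ 1: {1,3,4,5,6,8,9,10,11,13}  ✓accept
'a' @ 2: {1,3,4,5,6,7,8,9,10}  ✓accept
'a' @ 3: {1,3,4,5,6,7,8,9,10}  ✓accept
'a' @ 4: {1,3,4,5,6,7,8,9,10}  ✓accept
'c' @ 5: {1,3,4,5,6,8,9,10,11}  ✓accept
'a' @ 6: {1,3,4,5,6,7,8,9,10}  ✓accept
'a' @ 7: {1,3,4,5,6,7,8,9,10}  ✓accept
final: {1,3,4,5,6,7,8,9,10}; accept 1 in set

Answer: ACCEPT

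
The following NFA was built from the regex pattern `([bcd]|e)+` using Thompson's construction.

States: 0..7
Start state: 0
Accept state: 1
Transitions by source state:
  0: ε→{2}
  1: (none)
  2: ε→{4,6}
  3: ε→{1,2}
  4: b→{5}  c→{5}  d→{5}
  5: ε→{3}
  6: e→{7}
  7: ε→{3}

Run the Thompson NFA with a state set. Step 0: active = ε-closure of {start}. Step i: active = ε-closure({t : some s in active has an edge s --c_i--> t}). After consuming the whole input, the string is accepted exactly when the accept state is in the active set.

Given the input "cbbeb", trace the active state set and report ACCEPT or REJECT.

initial (ε-close {0}): {0,2,4,6}
'c' @ 1: {1,2,3,4,5,6}  (accept∈set)
'b' @ 2: {1,2,3,4,5,6}  (accept∈set)
'b' @ 3: {1,2,3,4,5,6}  (accept∈set)
'e' @ 4: {1,2,3,4,6,7}  (accept∈set)
'b' @ 5: {1,2,3,4,5,6}  (accept∈set)
end set {1,2,3,4,5,6} — state 1 in

Answer: ACCEPT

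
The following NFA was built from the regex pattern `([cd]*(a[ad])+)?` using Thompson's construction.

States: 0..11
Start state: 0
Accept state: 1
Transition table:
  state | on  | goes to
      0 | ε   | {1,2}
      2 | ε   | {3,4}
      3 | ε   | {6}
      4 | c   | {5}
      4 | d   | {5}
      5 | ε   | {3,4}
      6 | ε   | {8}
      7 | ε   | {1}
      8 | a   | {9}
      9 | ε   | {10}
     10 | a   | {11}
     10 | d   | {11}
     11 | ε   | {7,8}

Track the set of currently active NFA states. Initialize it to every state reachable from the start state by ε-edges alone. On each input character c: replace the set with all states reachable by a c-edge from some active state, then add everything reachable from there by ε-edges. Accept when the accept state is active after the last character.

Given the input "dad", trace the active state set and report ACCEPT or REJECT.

Answer: ACCEPT

Steps:
S₀ = ε-closure({0}) = {0,1,2,3,4,6,8}
'd' @ 1: {3,4,5,6,8}
'a' @ 2: {9,10}
'd' @ 3: {1,7,8,11}  [accepting]
final: {1,7,8,11}; accept 1 in set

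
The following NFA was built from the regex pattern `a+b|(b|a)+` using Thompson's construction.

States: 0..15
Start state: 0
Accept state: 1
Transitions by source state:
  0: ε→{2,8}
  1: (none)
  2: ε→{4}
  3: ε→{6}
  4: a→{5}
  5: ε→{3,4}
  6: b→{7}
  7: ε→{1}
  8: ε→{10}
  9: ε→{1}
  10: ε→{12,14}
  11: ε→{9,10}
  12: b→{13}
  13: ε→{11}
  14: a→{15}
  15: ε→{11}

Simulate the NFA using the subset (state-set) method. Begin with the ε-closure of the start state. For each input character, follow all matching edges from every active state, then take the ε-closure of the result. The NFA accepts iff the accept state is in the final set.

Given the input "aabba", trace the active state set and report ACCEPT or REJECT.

S₀ = ε-closure({0}) = {0,2,4,8,10,12,14}
'a' @ 1: {1,3,4,5,6,9,10,11,12,14,15}  [accepting]
'a' @ 2: {1,3,4,5,6,9,10,11,12,14,15}  [accepting]
'b' @ 3: {1,7,9,10,11,12,13,14}  [accepting]
'b' @ 4: {1,9,10,11,12,13,14}  [accepting]
'a' @ 5: {1,9,10,11,12,14,15}  [accepting]
final: {1,9,10,11,12,14,15}; accept 1 in set

Answer: ACCEPT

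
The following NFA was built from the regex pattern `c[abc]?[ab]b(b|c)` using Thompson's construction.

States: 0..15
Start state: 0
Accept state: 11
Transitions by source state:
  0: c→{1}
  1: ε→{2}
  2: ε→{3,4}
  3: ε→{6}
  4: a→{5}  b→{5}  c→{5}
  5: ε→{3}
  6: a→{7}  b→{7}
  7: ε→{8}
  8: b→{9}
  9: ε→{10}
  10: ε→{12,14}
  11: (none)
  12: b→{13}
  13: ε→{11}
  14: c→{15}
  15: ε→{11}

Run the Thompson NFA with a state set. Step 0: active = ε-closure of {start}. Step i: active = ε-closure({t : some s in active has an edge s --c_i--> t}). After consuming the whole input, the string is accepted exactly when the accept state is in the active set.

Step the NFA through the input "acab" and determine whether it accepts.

Answer: REJECT

Trace:
start: ε-closure({0}) = {0}
'a' @ 1: {}  — state set empty
rest 'cab' ignored (set empty)
final: {}; accept 11 not in set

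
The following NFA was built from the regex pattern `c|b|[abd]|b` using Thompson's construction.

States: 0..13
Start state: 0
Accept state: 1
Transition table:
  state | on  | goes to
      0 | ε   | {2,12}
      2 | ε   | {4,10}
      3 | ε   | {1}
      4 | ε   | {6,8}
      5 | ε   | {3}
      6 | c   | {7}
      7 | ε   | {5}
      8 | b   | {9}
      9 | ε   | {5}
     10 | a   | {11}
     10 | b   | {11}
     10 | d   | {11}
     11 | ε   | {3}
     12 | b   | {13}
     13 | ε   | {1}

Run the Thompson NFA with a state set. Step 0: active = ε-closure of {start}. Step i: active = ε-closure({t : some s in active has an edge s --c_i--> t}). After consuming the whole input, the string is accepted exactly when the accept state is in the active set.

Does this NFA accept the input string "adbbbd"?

Answer: REJECT

Steps:
initial (ε-close {0}): {0,2,4,6,8,10,12}
'a' @ 1: {1,3,11}  (accept∈set)
'd' @ 2: {}  — state set empty
rest 'bbbd' ignored (set empty)
end set {} — state 1 not in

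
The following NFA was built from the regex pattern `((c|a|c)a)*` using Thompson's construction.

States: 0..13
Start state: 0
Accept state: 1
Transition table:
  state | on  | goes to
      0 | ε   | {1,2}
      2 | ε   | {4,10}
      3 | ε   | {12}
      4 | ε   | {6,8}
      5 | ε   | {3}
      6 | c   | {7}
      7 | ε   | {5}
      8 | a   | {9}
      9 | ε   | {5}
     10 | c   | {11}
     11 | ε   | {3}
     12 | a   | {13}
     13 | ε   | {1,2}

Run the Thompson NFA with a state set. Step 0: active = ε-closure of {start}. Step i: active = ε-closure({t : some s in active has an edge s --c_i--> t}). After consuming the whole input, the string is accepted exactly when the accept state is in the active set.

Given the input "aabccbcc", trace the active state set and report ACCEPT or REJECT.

initial (ε-close {0}): {0,1,2,4,6,8,10}
'a' @ 1: {3,5,9,12}
'a' @ 2: {1,2,4,6,8,10,13}  [accepting]
'b' @ 3: {}  — state set empty
rest 'ccbcc' ignored (set empty)
final: {}; accept 1 not in set

Answer: REJECT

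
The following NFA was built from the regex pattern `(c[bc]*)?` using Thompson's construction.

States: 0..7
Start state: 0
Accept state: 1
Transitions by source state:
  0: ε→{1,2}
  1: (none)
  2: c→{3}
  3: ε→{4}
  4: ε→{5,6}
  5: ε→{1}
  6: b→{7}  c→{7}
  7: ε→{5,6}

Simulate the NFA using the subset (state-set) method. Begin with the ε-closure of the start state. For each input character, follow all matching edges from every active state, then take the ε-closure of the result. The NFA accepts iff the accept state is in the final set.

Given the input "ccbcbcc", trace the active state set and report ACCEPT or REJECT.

Answer: ACCEPT

Trace:
initial (ε-close {0}): {0,1,2}
'c' @ 1: {1,3,4,5,6}  [accepting]
'c' @ 2: {1,5,6,7}  [accepting]
'b' @ 3: {1,5,6,7}  [accepting]
'c' @ 4: {1,5,6,7}  [accepting]
'b' @ 5: {1,5,6,7}  [accepting]
'c' @ 6: {1,5,6,7}  [accepting]
'c' @ 7: {1,5,6,7}  [accepting]
end set {1,5,6,7} — state 1 in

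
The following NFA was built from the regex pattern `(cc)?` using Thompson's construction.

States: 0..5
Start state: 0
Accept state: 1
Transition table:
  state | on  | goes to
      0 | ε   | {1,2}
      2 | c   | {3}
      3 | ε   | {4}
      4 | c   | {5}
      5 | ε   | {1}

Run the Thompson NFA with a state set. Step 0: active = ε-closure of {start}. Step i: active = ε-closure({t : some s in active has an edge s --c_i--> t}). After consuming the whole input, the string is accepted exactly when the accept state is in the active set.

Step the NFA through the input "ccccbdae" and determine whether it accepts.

start: ε-closure({0}) = {0,1,2}
'c' @ 1: {3,4}
'c' @ 2: {1,5}  (accept∈set)
'c' @ 3: {}  — no active states
rest 'cbdae' ignored (set empty)
after full input: {}  (accept=1 not in)

Answer: REJECT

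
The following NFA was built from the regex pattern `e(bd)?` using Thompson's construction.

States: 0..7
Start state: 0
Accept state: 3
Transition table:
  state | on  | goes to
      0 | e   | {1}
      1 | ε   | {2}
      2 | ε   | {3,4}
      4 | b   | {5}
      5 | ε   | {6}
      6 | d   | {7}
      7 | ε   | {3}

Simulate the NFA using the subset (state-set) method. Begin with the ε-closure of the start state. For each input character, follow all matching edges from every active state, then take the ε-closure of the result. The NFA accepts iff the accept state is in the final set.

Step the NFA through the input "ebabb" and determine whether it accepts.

Answer: REJECT

Steps:
S₀ = ε-closure({0}) = {0}
'e' @ 1: {1,2,3,4}  [accepting]
'b' @ 2: {5,6}
'a' @ 3: {}  — dead — no transitions
rest 'bb' ignored (set empty)
end set {} — state 3 not in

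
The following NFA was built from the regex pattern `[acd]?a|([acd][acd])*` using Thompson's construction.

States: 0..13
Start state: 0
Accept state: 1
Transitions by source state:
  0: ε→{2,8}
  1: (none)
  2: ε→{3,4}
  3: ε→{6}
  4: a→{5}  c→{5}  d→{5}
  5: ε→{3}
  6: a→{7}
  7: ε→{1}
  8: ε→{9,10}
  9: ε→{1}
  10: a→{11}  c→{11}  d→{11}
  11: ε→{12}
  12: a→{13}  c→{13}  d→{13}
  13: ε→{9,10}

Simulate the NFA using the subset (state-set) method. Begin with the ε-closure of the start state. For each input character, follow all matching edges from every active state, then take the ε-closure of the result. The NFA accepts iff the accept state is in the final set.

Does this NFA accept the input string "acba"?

start: ε-closure({0}) = {0,1,2,3,4,6,8,9,10}
'a' @ 1: {1,3,5,6,7,11,12}  (accept∈set)
'c' @ 2: {1,9,10,13}  (accept∈set)
'b' @ 3: {}  — dead — no transitions
rest 'a' ignored (set empty)
final: {}; accept 1 not in set

Answer: REJECT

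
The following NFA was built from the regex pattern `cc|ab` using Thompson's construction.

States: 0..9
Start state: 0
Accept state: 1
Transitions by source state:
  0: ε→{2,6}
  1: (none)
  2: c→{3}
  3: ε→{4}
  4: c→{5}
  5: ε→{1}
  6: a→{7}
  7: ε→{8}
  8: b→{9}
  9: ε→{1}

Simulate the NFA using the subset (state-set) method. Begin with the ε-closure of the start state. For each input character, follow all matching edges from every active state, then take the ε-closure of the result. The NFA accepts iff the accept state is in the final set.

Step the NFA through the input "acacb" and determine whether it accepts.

Answer: REJECT

Steps:
S₀ = ε-closure({0}) = {0,2,6}
'a' @ 1: {7,8}
'c' @ 2: {}  — state set empty
rest 'acb' ignored (set empty)
end set {} — state 1 not in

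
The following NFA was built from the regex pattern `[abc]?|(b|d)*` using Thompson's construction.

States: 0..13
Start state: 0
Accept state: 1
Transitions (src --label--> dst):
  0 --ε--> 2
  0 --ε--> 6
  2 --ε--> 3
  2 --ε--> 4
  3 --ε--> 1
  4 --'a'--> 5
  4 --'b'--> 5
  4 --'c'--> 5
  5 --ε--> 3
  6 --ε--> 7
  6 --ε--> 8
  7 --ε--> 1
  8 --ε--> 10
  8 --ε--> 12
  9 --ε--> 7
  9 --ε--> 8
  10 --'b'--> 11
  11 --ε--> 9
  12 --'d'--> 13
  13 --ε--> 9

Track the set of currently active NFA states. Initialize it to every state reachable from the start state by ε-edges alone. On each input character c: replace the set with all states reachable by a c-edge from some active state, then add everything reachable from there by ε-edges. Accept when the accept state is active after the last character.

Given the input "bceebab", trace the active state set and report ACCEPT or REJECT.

initial (ε-close {0}): {0,1,2,3,4,6,7,8,10,12}
'b' @ 1: {1,3,5,7,8,9,10,11,12}  (accept∈set)
'c' @ 2: {}  — no active states
rest 'eebab' ignored (set empty)
after full input: {}  (accept=1 not in)

Answer: REJECT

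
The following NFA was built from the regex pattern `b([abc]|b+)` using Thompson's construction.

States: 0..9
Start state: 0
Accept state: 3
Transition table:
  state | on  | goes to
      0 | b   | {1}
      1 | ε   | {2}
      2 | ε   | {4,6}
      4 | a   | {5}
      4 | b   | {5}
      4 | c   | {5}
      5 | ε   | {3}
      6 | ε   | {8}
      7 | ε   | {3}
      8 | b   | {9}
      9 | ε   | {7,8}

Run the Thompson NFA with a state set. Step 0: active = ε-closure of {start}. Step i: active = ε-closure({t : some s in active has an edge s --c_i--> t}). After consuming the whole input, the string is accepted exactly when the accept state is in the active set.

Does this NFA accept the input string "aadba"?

start: ε-closure({0}) = {0}
'a' @ 1: {}  — no active states
rest 'adba' ignored (set empty)
after full input: {}  (accept=3 not in)

Answer: REJECT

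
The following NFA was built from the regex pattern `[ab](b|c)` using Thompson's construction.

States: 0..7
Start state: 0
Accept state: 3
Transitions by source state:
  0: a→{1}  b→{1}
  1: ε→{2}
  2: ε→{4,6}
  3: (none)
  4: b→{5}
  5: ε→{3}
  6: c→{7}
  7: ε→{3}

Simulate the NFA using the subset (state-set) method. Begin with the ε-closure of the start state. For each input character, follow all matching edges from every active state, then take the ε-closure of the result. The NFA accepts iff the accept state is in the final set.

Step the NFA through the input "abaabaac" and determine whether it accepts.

S₀ = ε-closure({0}) = {0}
'a' @ 1: {1,2,4,6}
'b' @ 2: {3,5}  ✓accept
'a' @ 3: {}  — state set empty
rest 'abaac' ignored (set empty)
after full input: {}  (accept=3 not in)

Answer: REJECT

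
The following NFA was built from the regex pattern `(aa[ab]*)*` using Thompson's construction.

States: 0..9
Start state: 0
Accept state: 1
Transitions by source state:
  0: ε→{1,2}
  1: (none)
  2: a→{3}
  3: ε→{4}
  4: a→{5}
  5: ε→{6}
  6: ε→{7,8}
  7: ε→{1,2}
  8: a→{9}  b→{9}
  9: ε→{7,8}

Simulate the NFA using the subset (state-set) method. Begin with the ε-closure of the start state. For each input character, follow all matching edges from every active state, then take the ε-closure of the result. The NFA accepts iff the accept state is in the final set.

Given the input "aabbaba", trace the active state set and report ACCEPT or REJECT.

initial (ε-close {0}): {0,1,2}
'a' @ 1: {3,4}
'a' @ 2: {1,2,5,6,7,8}  (accept∈set)
'b' @ 3: {1,2,7,8,9}  (accept∈set)
'b' @ 4: {1,2,7,8,9}  (accept∈set)
'a' @ 5: {1,2,3,4,7,8,9}  (accept∈set)
'b' @ 6: {1,2,7,8,9}  (accept∈set)
'a' @ 7: {1,2,3,4,7,8,9}  (accept∈set)
after full input: {1,2,3,4,7,8,9}  (accept=1 in)

Answer: ACCEPT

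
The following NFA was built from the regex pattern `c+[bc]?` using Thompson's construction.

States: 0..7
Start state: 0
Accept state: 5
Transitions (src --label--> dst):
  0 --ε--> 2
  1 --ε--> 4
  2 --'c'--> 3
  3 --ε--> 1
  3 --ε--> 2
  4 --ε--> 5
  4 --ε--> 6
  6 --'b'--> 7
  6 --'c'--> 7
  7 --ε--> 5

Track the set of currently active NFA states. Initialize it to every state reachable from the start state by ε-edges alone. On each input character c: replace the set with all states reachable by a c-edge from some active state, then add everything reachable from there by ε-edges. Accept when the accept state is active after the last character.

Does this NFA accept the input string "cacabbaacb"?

start: ε-closure({0}) = {0,2}
'c' @ 1: {1,2,3,4,5,6}  ✓accept
'a' @ 2: {}  — state set empty
rest 'cabbaacb' ignored (set empty)
end set {} — state 5 not in

Answer: REJECT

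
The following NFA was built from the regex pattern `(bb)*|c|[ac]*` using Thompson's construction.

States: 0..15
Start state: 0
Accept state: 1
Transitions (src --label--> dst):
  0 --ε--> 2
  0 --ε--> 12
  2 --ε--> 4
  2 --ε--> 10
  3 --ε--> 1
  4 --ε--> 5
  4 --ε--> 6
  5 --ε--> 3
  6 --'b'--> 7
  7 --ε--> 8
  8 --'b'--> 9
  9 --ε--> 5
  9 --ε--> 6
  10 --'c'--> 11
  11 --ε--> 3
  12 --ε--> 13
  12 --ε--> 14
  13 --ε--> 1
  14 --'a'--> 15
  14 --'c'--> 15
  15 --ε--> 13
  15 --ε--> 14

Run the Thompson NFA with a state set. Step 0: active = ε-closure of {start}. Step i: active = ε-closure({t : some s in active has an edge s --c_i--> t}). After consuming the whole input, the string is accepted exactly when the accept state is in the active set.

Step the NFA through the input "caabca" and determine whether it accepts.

start: ε-closure({0}) = {0,1,2,3,4,5,6,10,12,13,14}
'c' @ 1: {1,3,11,13,14,15}  [accepting]
'a' @ 2: {1,13,14,15}  [accepting]
'a' @ 3: {1,13,14,15}  [accepting]
'b' @ 4: {}  — dead — no transitions
rest 'ca' ignored (set empty)
final: {}; accept 1 not in set

Answer: REJECT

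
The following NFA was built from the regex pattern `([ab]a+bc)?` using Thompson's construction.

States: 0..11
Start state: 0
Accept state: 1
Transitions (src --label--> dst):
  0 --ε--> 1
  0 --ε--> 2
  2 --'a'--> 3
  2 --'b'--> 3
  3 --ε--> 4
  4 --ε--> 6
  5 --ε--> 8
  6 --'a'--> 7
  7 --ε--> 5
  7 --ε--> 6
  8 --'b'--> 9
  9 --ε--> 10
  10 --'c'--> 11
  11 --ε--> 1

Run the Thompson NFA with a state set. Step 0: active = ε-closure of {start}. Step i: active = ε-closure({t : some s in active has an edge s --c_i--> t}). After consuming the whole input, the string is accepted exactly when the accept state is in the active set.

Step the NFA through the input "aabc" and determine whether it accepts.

Answer: ACCEPT

Steps:
S₀ = ε-closure({0}) = {0,1,2}
'a' @ 1: {3,4,6}
'a' @ 2: {5,6,7,8}
'b' @ 3: {9,10}
'c' @ 4: {1,11}  [accepting]
after full input: {1,11}  (accept=1 in)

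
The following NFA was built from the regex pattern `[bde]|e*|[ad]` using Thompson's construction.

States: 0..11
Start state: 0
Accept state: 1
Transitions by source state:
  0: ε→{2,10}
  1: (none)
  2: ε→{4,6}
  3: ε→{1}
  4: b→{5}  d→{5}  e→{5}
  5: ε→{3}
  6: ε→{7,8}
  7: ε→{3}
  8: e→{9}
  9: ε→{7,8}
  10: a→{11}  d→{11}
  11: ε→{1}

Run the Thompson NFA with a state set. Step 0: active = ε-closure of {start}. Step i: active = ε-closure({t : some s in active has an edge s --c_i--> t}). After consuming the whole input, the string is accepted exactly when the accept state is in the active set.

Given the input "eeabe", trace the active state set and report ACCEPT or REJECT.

Answer: REJECT

Derivation:
start: ε-closure({0}) = {0,1,2,3,4,6,7,8,10}
'e' @ 1: {1,3,5,7,8,9}  (accept∈set)
'e' @ 2: {1,3,7,8,9}  (accept∈set)
'a' @ 3: {}  — state set empty
rest 'be' ignored (set empty)
final: {}; accept 1 not in set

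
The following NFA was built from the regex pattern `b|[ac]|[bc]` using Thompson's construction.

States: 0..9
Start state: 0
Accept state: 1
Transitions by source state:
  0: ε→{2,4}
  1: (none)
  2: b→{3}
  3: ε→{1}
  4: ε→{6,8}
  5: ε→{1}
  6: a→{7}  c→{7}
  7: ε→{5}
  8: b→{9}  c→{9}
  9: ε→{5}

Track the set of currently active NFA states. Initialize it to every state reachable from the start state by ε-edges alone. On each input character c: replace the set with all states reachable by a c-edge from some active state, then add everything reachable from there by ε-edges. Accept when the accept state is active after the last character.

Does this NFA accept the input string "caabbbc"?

Answer: REJECT

Steps:
S₀ = ε-closure({0}) = {0,2,4,6,8}
'c' @ 1: {1,5,7,9}  ✓accept
'a' @ 2: {}  — dead — no transitions
rest 'abbbc' ignored (set empty)
final: {}; accept 1 not in set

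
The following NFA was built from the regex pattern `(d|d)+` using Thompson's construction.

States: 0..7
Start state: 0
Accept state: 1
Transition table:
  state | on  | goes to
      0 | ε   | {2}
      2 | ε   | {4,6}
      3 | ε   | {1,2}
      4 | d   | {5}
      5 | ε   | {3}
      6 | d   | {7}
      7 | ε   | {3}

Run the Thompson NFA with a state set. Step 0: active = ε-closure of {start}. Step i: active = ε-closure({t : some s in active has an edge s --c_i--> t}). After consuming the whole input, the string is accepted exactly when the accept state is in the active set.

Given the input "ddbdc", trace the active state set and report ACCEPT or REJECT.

Answer: REJECT

Derivation:
start: ε-closure({0}) = {0,2,4,6}
'd' @ 1: {1,2,3,4,5,6,7}  ✓accept
'd' @ 2: {1,2,3,4,5,6,7}  ✓accept
'b' @ 3: {}  — no active states
rest 'dc' ignored (set empty)
final: {}; accept 1 not in set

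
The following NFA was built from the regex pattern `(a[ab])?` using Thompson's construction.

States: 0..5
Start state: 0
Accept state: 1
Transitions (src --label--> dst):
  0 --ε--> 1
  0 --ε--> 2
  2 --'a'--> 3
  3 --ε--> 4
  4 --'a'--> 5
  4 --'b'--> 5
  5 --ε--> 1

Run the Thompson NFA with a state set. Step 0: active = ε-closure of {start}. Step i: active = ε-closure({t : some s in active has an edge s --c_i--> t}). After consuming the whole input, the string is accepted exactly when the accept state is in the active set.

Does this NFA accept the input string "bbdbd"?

initial (ε-close {0}): {0,1,2}
'b' @ 1: {}  — no active states
rest 'bdbd' ignored (set empty)
after full input: {}  (accept=1 not in)

Answer: REJECT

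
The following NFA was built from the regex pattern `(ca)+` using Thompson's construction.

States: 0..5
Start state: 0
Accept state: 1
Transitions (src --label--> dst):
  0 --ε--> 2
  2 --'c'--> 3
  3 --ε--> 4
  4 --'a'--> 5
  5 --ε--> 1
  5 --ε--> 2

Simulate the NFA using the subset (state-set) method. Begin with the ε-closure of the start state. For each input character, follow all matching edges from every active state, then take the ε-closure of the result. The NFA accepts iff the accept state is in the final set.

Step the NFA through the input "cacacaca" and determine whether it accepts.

S₀ = ε-closure({0}) = {0,2}
'c' @ 1: {3,4}
'a' @ 2: {1,2,5}  [accepting]
'c' @ 3: {3,4}
'a' @ 4: {1,2,5}  [accepting]
'c' @ 5: {3,4}
'a' @ 6: {1,2,5}  [accepting]
'c' @ 7: {3,4}
'a' @ 8: {1,2,5}  [accepting]
final: {1,2,5}; accept 1 in set

Answer: ACCEPT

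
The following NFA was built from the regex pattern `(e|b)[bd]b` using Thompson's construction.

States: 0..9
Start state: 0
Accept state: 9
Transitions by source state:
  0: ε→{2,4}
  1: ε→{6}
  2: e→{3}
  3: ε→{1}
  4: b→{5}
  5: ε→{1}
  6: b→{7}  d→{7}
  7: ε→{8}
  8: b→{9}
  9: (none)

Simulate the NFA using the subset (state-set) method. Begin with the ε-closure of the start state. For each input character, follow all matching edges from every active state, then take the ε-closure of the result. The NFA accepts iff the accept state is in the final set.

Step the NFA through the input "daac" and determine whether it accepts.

S₀ = ε-closure({0}) = {0,2,4}
'd' @ 1: {}  — state set empty
rest 'aac' ignored (set empty)
final: {}; accept 9 not in set

Answer: REJECT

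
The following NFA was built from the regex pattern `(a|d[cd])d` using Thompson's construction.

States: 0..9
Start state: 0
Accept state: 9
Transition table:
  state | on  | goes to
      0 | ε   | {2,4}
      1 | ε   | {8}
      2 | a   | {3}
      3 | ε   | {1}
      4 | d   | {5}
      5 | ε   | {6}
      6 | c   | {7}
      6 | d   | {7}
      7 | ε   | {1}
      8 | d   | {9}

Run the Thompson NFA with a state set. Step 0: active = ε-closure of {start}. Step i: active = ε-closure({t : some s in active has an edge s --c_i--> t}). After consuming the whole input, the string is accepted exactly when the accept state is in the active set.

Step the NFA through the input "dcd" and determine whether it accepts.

start: ε-closure({0}) = {0,2,4}
'd' @ 1: {5,6}
'c' @ 2: {1,7,8}
'd' @ 3: {9}  ✓accept
final: {9}; accept 9 in set

Answer: ACCEPT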